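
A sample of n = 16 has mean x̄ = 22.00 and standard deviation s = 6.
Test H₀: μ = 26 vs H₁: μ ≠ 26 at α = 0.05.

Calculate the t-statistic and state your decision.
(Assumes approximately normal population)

df = n - 1 = 15
SE = s/√n = 6/√16 = 1.5000
t = (x̄ - μ₀)/SE = (22.00 - 26)/1.5000 = -2.6667
Critical value: t_{0.025,15} = ±2.131
p-value ≈ 0.0176
Decision: reject H₀

Answer: t = -2.6667, reject H₀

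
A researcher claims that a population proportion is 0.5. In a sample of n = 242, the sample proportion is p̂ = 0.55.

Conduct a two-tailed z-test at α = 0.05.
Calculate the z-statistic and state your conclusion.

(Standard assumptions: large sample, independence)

Answer: z = 1.5556, fail to reject H₀

Derivation:
H₀: p = 0.5, H₁: p ≠ 0.5
Standard error: SE = √(p₀(1-p₀)/n) = √(0.5×0.5/242) = 0.032141
z-statistic: z = (p̂ - p₀)/SE = (0.55 - 0.5)/0.032141 = 1.5556
Critical value: z_0.025 = ±1.960
p-value = 0.1198
Decision: fail to reject H₀ at α = 0.05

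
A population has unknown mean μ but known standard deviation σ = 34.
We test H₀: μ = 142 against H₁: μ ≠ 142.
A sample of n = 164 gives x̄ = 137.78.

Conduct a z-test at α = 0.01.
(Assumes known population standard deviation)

Answer: z = -1.5895, fail to reject H₀

Derivation:
Standard error: SE = σ/√n = 34/√164 = 2.6550
z-statistic: z = (x̄ - μ₀)/SE = (137.78 - 142)/2.6550 = -1.5895
Critical value: ±2.576
p-value = 0.1119
Decision: fail to reject H₀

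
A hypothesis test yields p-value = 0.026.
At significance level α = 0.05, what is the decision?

Answer: reject H₀

Derivation:
Compare p-value to α:
0.026 < 0.05
Decision: reject H₀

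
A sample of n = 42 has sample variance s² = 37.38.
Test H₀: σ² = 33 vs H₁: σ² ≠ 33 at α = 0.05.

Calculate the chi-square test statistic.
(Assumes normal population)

df = n - 1 = 41
χ² = (n-1)s²/σ₀² = 41×37.38/33 = 46.4418
Critical values: χ²_{0.975,41} = 25.215, χ²_{0.025,41} = 60.561
Rejection region: χ² < 25.215 or χ² > 60.561
Decision: fail to reject H₀

Answer: χ² = 46.4418, fail to reject H₀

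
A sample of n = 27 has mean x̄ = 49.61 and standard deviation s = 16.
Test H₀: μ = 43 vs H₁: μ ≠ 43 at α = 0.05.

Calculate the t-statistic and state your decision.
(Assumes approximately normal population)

Answer: t = 2.1467, reject H₀

Derivation:
df = n - 1 = 26
SE = s/√n = 16/√27 = 3.0792
t = (x̄ - μ₀)/SE = (49.61 - 43)/3.0792 = 2.1467
Critical value: t_{0.025,26} = ±2.056
p-value ≈ 0.0413
Decision: reject H₀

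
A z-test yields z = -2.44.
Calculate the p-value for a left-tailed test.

Answer: p-value ≈ 0.0073

Derivation:
For z = -2.44:
p = P(Z < -2.44) = Φ(-2.44) = 0.0073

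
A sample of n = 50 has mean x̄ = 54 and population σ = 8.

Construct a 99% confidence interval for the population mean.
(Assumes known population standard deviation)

Answer: (51.0855, 56.9145)

Derivation:
Confidence level: 99%, α = 0.01
z_0.005 = 2.576
SE = σ/√n = 8/√50 = 1.1314
Margin of error = 2.576 × 1.1314 = 2.9145
CI: x̄ ± margin = 54 ± 2.9145
CI: (51.0855, 56.9145)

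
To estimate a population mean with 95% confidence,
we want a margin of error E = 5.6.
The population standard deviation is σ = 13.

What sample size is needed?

Answer: n = 21

Derivation:
z_0.025 = 1.960
n = (z×σ/E)² = (1.960×13/5.6)²
n = 20.7025
Round up: n = 21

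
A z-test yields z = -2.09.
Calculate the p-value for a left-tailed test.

Answer: p-value ≈ 0.0183

Derivation:
For z = -2.09:
p = P(Z < -2.09) = Φ(-2.09) = 0.0183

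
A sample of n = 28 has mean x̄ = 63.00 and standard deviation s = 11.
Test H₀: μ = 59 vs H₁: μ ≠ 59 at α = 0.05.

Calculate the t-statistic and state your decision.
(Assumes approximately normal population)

Answer: t = 1.9242, fail to reject H₀

Derivation:
df = n - 1 = 27
SE = s/√n = 11/√28 = 2.0788
t = (x̄ - μ₀)/SE = (63.00 - 59)/2.0788 = 1.9242
Critical value: t_{0.025,27} = ±2.052
p-value ≈ 0.0649
Decision: fail to reject H₀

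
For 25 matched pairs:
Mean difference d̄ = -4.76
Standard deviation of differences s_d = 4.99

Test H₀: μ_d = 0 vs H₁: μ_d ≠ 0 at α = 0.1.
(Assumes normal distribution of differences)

Answer: t = -4.7695, reject H₀

Derivation:
df = n - 1 = 24
SE = s_d/√n = 4.99/√25 = 0.9980
t = d̄/SE = -4.76/0.9980 = -4.7695
Critical value: t_{0.05,24} = ±1.711
p-value ≈ 0.0001
Decision: reject H₀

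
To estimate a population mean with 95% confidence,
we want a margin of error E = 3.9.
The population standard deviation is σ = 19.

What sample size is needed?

Answer: n = 92

Derivation:
z_0.025 = 1.960
n = (z×σ/E)² = (1.960×19/3.9)²
n = 91.1780
Round up: n = 92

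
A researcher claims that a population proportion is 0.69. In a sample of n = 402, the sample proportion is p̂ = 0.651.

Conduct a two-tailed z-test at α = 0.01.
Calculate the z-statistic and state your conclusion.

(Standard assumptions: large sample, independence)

Answer: z = -1.6907, fail to reject H₀

Derivation:
H₀: p = 0.69, H₁: p ≠ 0.69
Standard error: SE = √(p₀(1-p₀)/n) = √(0.69×0.31/402) = 0.023067
z-statistic: z = (p̂ - p₀)/SE = (0.651 - 0.69)/0.023067 = -1.6907
Critical value: z_0.005 = ±2.576
p-value = 0.0909
Decision: fail to reject H₀ at α = 0.01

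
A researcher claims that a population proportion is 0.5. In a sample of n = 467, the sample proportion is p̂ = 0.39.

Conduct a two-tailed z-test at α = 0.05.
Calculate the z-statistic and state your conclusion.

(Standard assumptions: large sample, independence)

Answer: z = -4.7543, reject H₀

Derivation:
H₀: p = 0.5, H₁: p ≠ 0.5
Standard error: SE = √(p₀(1-p₀)/n) = √(0.5×0.5/467) = 0.023137
z-statistic: z = (p̂ - p₀)/SE = (0.39 - 0.5)/0.023137 = -4.7543
Critical value: z_0.025 = ±1.960
p-value < 0.0001
Decision: reject H₀ at α = 0.05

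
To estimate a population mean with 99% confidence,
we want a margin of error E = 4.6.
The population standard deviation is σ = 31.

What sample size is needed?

Answer: n = 302

Derivation:
z_0.005 = 2.576
n = (z×σ/E)² = (2.576×31/4.6)²
n = 301.3696
Round up: n = 302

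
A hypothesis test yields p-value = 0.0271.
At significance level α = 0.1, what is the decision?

Answer: reject H₀

Derivation:
Compare p-value to α:
0.0271 < 0.1
Decision: reject H₀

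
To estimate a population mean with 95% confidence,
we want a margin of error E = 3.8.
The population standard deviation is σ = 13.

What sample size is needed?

z_0.025 = 1.960
n = (z×σ/E)² = (1.960×13/3.8)²
n = 44.9606
Round up: n = 45

Answer: n = 45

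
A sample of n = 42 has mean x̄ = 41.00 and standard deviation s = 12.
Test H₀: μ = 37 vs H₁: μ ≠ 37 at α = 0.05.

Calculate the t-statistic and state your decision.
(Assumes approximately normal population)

df = n - 1 = 41
SE = s/√n = 12/√42 = 1.8516
t = (x̄ - μ₀)/SE = (41.00 - 37)/1.8516 = 2.1603
Critical value: t_{0.025,41} = ±2.020
p-value ≈ 0.0366
Decision: reject H₀

Answer: t = 2.1603, reject H₀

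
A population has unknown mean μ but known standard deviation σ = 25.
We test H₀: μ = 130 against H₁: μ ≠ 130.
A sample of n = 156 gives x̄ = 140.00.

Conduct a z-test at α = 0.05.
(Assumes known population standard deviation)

Answer: z = 4.9960, reject H₀

Derivation:
Standard error: SE = σ/√n = 25/√156 = 2.0016
z-statistic: z = (x̄ - μ₀)/SE = (140.00 - 130)/2.0016 = 4.9960
Critical value: ±1.960
p-value < 0.0001
Decision: reject H₀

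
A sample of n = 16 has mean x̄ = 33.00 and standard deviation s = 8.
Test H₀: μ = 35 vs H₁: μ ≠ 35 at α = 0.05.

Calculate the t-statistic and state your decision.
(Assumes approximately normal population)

df = n - 1 = 15
SE = s/√n = 8/√16 = 2.0000
t = (x̄ - μ₀)/SE = (33.00 - 35)/2.0000 = -1.0000
Critical value: t_{0.025,15} = ±2.131
p-value ≈ 0.3332
Decision: fail to reject H₀

Answer: t = -1.0000, fail to reject H₀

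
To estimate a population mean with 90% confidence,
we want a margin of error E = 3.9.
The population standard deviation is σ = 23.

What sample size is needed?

z_0.05 = 1.645
n = (z×σ/E)² = (1.645×23/3.9)²
n = 94.1149
Round up: n = 95

Answer: n = 95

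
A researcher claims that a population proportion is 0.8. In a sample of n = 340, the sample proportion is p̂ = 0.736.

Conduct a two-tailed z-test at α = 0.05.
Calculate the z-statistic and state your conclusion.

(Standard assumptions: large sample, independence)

H₀: p = 0.8, H₁: p ≠ 0.8
Standard error: SE = √(p₀(1-p₀)/n) = √(0.8×0.2/340) = 0.021693
z-statistic: z = (p̂ - p₀)/SE = (0.736 - 0.8)/0.021693 = -2.9503
Critical value: z_0.025 = ±1.960
p-value = 0.0032
Decision: reject H₀ at α = 0.05

Answer: z = -2.9503, reject H₀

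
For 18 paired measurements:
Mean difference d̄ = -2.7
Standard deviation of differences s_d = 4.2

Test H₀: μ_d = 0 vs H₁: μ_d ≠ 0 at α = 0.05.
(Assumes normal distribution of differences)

df = n - 1 = 17
SE = s_d/√n = 4.2/√18 = 0.9899
t = d̄/SE = -2.7/0.9899 = -2.7275
Critical value: t_{0.025,17} = ±2.110
p-value ≈ 0.0143
Decision: reject H₀

Answer: t = -2.7275, reject H₀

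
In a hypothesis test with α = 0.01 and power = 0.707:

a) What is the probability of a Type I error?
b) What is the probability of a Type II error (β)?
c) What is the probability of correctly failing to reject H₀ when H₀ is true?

Answer: a) 0.01, b) 0.293, c) 0.99

Derivation:
a) Type I error probability = α = 0.01
b) Power = P(reject H₀ | H₁ true) = 1 - β = 0.707, so Type II error probability = β = 1 - Power = 0.293
c) P(fail to reject H₀ | H₀ true) = 1 - α = 0.99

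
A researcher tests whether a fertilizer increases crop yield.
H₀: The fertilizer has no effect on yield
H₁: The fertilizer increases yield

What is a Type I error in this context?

Answer: Concluding the fertilizer works when it doesn't

Derivation:
Type I error (α): Rejecting H₀ when H₀ is true
Type II error (β): Failing to reject H₀ when H₁ is true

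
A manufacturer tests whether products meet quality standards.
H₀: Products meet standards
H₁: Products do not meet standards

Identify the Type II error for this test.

Type I error (α): Rejecting H₀ when H₀ is true
Type II error (β): Failing to reject H₀ when H₁ is true

Answer: Accepting products as meeting standards when they don't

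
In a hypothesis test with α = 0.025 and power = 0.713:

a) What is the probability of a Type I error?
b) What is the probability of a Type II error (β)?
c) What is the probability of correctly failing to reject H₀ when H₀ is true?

a) Type I error probability = α = 0.025
b) Power = P(reject H₀ | H₁ true) = 1 - β = 0.713, so Type II error probability = β = 1 - Power = 0.287
c) P(fail to reject H₀ | H₀ true) = 1 - α = 0.975

Answer: a) 0.025, b) 0.287, c) 0.975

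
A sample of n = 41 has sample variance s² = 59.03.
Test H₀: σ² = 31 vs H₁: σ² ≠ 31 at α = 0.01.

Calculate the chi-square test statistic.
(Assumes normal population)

Answer: χ² = 76.1677, reject H₀

Derivation:
df = n - 1 = 40
χ² = (n-1)s²/σ₀² = 40×59.03/31 = 76.1677
Critical values: χ²_{0.995,40} = 20.707, χ²_{0.005,40} = 66.766
Rejection region: χ² < 20.707 or χ² > 66.766
Decision: reject H₀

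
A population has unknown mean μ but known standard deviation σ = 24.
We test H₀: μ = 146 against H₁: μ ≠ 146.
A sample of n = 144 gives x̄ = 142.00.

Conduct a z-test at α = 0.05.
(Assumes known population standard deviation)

Answer: z = -2.0000, reject H₀

Derivation:
Standard error: SE = σ/√n = 24/√144 = 2.0000
z-statistic: z = (x̄ - μ₀)/SE = (142.00 - 146)/2.0000 = -2.0000
Critical value: ±1.960
p-value = 0.0455
Decision: reject H₀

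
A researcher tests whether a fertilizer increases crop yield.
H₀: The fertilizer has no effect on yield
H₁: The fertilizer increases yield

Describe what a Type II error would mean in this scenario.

Type I error (α): Rejecting H₀ when H₀ is true
Type II error (β): Failing to reject H₀ when H₁ is true

Answer: Failing to recommend an effective fertilizer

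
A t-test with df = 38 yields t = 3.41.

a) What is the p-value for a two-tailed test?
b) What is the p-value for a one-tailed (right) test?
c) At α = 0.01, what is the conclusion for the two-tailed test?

Using t-distribution with df = 38:
a) Two-tailed: p = 2×P(T > 3.41) = 0.0016
b) One-tailed: p = P(T > 3.41) = 0.0008
c) 0.0016 < 0.01, reject H₀

Answer: a) 0.0016, b) 0.0008, c) reject H₀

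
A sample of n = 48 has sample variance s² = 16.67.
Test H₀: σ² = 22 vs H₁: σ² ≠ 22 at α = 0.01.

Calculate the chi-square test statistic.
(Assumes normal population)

Answer: χ² = 35.6132, fail to reject H₀

Derivation:
df = n - 1 = 47
χ² = (n-1)s²/σ₀² = 47×16.67/22 = 35.6132
Critical values: χ²_{0.995,47} = 25.775, χ²_{0.005,47} = 75.704
Rejection region: χ² < 25.775 or χ² > 75.704
Decision: fail to reject H₀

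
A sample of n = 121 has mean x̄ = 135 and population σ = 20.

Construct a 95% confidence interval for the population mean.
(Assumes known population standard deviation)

Confidence level: 95%, α = 0.05
z_0.025 = 1.960
SE = σ/√n = 20/√121 = 1.8182
Margin of error = 1.960 × 1.8182 = 3.5637
CI: x̄ ± margin = 135 ± 3.5637
CI: (131.4363, 138.5637)

Answer: (131.4363, 138.5637)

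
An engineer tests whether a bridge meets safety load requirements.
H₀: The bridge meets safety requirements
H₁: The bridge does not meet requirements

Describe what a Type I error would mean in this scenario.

A Type I error (probability α) occurs when we reject a true H₀.
A Type II error (probability β) occurs when we fail to reject a false H₀.

Answer: Unnecessarily closing a safe bridge for repairs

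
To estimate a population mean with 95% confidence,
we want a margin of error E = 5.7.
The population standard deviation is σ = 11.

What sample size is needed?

Answer: n = 15

Derivation:
z_0.025 = 1.960
n = (z×σ/E)² = (1.960×11/5.7)²
n = 14.3070
Round up: n = 15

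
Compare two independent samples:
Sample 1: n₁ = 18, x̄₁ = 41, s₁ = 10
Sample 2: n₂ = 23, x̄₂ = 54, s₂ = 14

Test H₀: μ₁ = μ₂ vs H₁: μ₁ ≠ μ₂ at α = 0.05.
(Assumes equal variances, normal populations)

Answer: t = -3.3272, reject H₀

Derivation:
Pooled variance: s²_p = [17×10² + 22×14²]/(39) = 154.1538
s_p = 12.4159
SE = s_p×√(1/n₁ + 1/n₂) = 12.4159×√(1/18 + 1/23) = 3.9072
t = (x̄₁ - x̄₂)/SE = (41 - 54)/3.9072 = -3.3272
df = 39, t-critical = ±2.023
Decision: reject H₀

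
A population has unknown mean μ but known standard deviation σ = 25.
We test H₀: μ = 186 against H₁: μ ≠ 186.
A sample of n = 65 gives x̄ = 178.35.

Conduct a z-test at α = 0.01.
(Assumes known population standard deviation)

Answer: z = -2.4670, fail to reject H₀

Derivation:
Standard error: SE = σ/√n = 25/√65 = 3.1009
z-statistic: z = (x̄ - μ₀)/SE = (178.35 - 186)/3.1009 = -2.4670
Critical value: ±2.576
p-value = 0.0136
Decision: fail to reject H₀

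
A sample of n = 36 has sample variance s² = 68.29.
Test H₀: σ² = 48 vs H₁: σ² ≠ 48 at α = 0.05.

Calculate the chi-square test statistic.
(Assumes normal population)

df = n - 1 = 35
χ² = (n-1)s²/σ₀² = 35×68.29/48 = 49.7948
Critical values: χ²_{0.975,35} = 20.569, χ²_{0.025,35} = 53.203
Rejection region: χ² < 20.569 or χ² > 53.203
Decision: fail to reject H₀

Answer: χ² = 49.7948, fail to reject H₀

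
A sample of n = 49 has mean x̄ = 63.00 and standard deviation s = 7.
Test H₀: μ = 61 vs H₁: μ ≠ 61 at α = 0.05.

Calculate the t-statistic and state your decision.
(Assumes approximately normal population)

df = n - 1 = 48
SE = s/√n = 7/√49 = 1.0000
t = (x̄ - μ₀)/SE = (63.00 - 61)/1.0000 = 2.0000
Critical value: t_{0.025,48} = ±2.011
p-value ≈ 0.0512
Decision: fail to reject H₀

Answer: t = 2.0000, fail to reject H₀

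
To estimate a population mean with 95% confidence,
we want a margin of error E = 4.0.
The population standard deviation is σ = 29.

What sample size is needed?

z_0.025 = 1.960
n = (z×σ/E)² = (1.960×29/4.0)²
n = 201.9241
Round up: n = 202

Answer: n = 202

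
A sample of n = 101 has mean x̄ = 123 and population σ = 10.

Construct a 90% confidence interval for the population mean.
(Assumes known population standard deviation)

Answer: (121.3632, 124.6368)

Derivation:
Confidence level: 90%, α = 0.1
z_0.05 = 1.645
SE = σ/√n = 10/√101 = 0.9950
Margin of error = 1.645 × 0.9950 = 1.6368
CI: x̄ ± margin = 123 ± 1.6368
CI: (121.3632, 124.6368)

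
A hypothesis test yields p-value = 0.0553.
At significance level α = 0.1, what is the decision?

Answer: reject H₀

Derivation:
Compare p-value to α:
0.0553 < 0.1
Decision: reject H₀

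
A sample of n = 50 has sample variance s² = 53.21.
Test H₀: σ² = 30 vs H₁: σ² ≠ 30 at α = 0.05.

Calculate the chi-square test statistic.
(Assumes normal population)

Answer: χ² = 86.9097, reject H₀

Derivation:
df = n - 1 = 49
χ² = (n-1)s²/σ₀² = 49×53.21/30 = 86.9097
Critical values: χ²_{0.975,49} = 31.555, χ²_{0.025,49} = 70.222
Rejection region: χ² < 31.555 or χ² > 70.222
Decision: reject H₀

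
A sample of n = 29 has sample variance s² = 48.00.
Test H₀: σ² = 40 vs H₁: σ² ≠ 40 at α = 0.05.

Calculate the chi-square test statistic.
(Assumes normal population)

df = n - 1 = 28
χ² = (n-1)s²/σ₀² = 28×48.00/40 = 33.6000
Critical values: χ²_{0.975,28} = 15.308, χ²_{0.025,28} = 44.461
Rejection region: χ² < 15.308 or χ² > 44.461
Decision: fail to reject H₀

Answer: χ² = 33.6000, fail to reject H₀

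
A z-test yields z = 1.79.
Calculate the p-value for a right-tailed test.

For z = 1.79:
p = P(Z > 1.79) = 1 - Φ(1.79) = 0.0367

Answer: p-value ≈ 0.0367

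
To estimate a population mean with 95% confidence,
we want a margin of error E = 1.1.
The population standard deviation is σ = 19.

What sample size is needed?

z_0.025 = 1.960
n = (z×σ/E)² = (1.960×19/1.1)²
n = 1146.1302
Round up: n = 1147

Answer: n = 1147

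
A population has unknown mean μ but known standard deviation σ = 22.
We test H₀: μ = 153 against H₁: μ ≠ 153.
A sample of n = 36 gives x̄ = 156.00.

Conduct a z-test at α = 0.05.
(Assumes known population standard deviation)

Answer: z = 0.8182, fail to reject H₀

Derivation:
Standard error: SE = σ/√n = 22/√36 = 3.6667
z-statistic: z = (x̄ - μ₀)/SE = (156.00 - 153)/3.6667 = 0.8182
Critical value: ±1.960
p-value = 0.4132
Decision: fail to reject H₀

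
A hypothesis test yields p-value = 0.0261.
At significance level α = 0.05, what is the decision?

Answer: reject H₀

Derivation:
Compare p-value to α:
0.0261 < 0.05
Decision: reject H₀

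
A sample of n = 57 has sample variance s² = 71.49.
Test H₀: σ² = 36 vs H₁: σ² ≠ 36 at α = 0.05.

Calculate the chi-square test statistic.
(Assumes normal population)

df = n - 1 = 56
χ² = (n-1)s²/σ₀² = 56×71.49/36 = 111.2067
Critical values: χ²_{0.975,56} = 37.212, χ²_{0.025,56} = 78.567
Rejection region: χ² < 37.212 or χ² > 78.567
Decision: reject H₀

Answer: χ² = 111.2067, reject H₀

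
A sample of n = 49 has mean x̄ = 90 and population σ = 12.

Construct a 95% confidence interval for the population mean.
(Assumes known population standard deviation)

Answer: (86.6400, 93.3600)

Derivation:
Confidence level: 95%, α = 0.05
z_0.025 = 1.960
SE = σ/√n = 12/√49 = 1.7143
Margin of error = 1.960 × 1.7143 = 3.3600
CI: x̄ ± margin = 90 ± 3.3600
CI: (86.6400, 93.3600)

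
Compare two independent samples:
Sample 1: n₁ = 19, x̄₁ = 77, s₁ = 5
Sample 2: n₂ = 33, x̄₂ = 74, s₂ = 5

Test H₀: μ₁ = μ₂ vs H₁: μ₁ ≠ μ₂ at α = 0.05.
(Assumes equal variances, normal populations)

Pooled variance: s²_p = [18×5² + 32×5²]/(50) = 25.0000
s_p = 5.0000
SE = s_p×√(1/n₁ + 1/n₂) = 5.0000×√(1/19 + 1/33) = 1.4399
t = (x̄₁ - x̄₂)/SE = (77 - 74)/1.4399 = 2.0835
df = 50, t-critical = ±2.009
Decision: reject H₀

Answer: t = 2.0835, reject H₀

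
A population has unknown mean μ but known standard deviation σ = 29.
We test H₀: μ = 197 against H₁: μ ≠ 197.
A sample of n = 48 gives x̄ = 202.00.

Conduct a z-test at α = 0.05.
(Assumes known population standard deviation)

Answer: z = 1.1945, fail to reject H₀

Derivation:
Standard error: SE = σ/√n = 29/√48 = 4.1858
z-statistic: z = (x̄ - μ₀)/SE = (202.00 - 197)/4.1858 = 1.1945
Critical value: ±1.960
p-value = 0.2323
Decision: fail to reject H₀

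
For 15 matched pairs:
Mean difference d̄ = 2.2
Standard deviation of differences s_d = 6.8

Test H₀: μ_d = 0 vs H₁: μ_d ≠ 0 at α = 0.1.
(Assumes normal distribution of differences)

df = n - 1 = 14
SE = s_d/√n = 6.8/√15 = 1.7558
t = d̄/SE = 2.2/1.7558 = 1.2530
Critical value: t_{0.05,14} = ±1.761
p-value ≈ 0.2307
Decision: fail to reject H₀

Answer: t = 1.2530, fail to reject H₀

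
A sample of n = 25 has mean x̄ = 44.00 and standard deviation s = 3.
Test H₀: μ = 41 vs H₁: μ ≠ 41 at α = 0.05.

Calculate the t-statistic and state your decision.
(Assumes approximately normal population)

Answer: t = 5.0000, reject H₀

Derivation:
df = n - 1 = 24
SE = s/√n = 3/√25 = 0.6000
t = (x̄ - μ₀)/SE = (44.00 - 41)/0.6000 = 5.0000
Critical value: t_{0.025,24} = ±2.064
p-value < 0.0001
Decision: reject H₀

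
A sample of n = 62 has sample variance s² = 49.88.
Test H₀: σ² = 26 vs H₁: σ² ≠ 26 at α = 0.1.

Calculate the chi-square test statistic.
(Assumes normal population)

Answer: χ² = 117.0262, reject H₀

Derivation:
df = n - 1 = 61
χ² = (n-1)s²/σ₀² = 61×49.88/26 = 117.0262
Critical values: χ²_{0.95,61} = 44.038, χ²_{0.05,61} = 80.232
Rejection region: χ² < 44.038 or χ² > 80.232
Decision: reject H₀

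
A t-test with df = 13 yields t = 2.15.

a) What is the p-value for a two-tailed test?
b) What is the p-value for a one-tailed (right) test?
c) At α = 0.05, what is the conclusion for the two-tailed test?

Answer: a) 0.0510, b) 0.0255, c) fail to reject H₀

Derivation:
Using t-distribution with df = 13:
a) Two-tailed: p = 2×P(T > 2.15) = 0.0510
b) One-tailed: p = P(T > 2.15) = 0.0255
c) 0.0510 ≥ 0.05, fail to reject H₀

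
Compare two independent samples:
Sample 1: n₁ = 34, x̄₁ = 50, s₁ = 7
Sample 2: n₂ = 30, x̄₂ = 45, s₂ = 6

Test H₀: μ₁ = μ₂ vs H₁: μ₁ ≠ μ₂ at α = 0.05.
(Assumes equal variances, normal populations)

Pooled variance: s²_p = [33×7² + 29×6²]/(62) = 42.9194
s_p = 6.5513
SE = s_p×√(1/n₁ + 1/n₂) = 6.5513×√(1/34 + 1/30) = 1.6410
t = (x̄₁ - x̄₂)/SE = (50 - 45)/1.6410 = 3.0469
df = 62, t-critical = ±1.999
Decision: reject H₀

Answer: t = 3.0469, reject H₀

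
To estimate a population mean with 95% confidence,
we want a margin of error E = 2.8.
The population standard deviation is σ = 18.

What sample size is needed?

z_0.025 = 1.960
n = (z×σ/E)² = (1.960×18/2.8)²
n = 158.7600
Round up: n = 159

Answer: n = 159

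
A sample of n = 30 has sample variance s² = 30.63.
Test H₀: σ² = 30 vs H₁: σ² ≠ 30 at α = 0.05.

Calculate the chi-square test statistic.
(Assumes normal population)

Answer: χ² = 29.6090, fail to reject H₀

Derivation:
df = n - 1 = 29
χ² = (n-1)s²/σ₀² = 29×30.63/30 = 29.6090
Critical values: χ²_{0.975,29} = 16.047, χ²_{0.025,29} = 45.722
Rejection region: χ² < 16.047 or χ² > 45.722
Decision: fail to reject H₀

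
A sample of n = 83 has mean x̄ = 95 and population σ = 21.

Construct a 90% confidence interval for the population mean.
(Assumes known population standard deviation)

Confidence level: 90%, α = 0.1
z_0.05 = 1.645
SE = σ/√n = 21/√83 = 2.3050
Margin of error = 1.645 × 2.3050 = 3.7917
CI: x̄ ± margin = 95 ± 3.7917
CI: (91.2083, 98.7917)

Answer: (91.2083, 98.7917)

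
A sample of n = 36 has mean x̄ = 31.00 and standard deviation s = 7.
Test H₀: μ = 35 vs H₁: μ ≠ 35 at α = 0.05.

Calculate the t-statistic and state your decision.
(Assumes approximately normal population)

Answer: t = -3.4285, reject H₀

Derivation:
df = n - 1 = 35
SE = s/√n = 7/√36 = 1.1667
t = (x̄ - μ₀)/SE = (31.00 - 35)/1.1667 = -3.4285
Critical value: t_{0.025,35} = ±2.030
p-value ≈ 0.0016
Decision: reject H₀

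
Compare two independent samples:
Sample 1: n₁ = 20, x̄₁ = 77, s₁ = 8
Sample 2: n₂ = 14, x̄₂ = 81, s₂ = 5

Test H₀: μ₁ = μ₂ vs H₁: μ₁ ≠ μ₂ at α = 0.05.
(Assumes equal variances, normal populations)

Answer: t = -1.6541, fail to reject H₀

Derivation:
Pooled variance: s²_p = [19×8² + 13×5²]/(32) = 48.1562
s_p = 6.9395
SE = s_p×√(1/n₁ + 1/n₂) = 6.9395×√(1/20 + 1/14) = 2.4182
t = (x̄₁ - x̄₂)/SE = (77 - 81)/2.4182 = -1.6541
df = 32, t-critical = ±2.037
Decision: fail to reject H₀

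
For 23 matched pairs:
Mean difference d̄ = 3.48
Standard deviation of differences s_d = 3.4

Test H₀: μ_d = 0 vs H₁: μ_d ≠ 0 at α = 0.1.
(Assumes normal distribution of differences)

Answer: t = 4.9090, reject H₀

Derivation:
df = n - 1 = 22
SE = s_d/√n = 3.4/√23 = 0.7089
t = d̄/SE = 3.48/0.7089 = 4.9090
Critical value: t_{0.05,22} = ±1.717
p-value ≈ 0.0001
Decision: reject H₀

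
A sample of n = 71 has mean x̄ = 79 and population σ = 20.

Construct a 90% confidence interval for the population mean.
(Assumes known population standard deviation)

Confidence level: 90%, α = 0.1
z_0.05 = 1.645
SE = σ/√n = 20/√71 = 2.3736
Margin of error = 1.645 × 2.3736 = 3.9046
CI: x̄ ± margin = 79 ± 3.9046
CI: (75.0954, 82.9046)

Answer: (75.0954, 82.9046)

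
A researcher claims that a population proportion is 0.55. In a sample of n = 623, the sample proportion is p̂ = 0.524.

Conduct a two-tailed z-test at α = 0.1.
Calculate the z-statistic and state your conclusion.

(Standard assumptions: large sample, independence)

H₀: p = 0.55, H₁: p ≠ 0.55
Standard error: SE = √(p₀(1-p₀)/n) = √(0.55×0.45/623) = 0.019932
z-statistic: z = (p̂ - p₀)/SE = (0.524 - 0.55)/0.019932 = -1.3044
Critical value: z_0.05 = ±1.645
p-value = 0.1921
Decision: fail to reject H₀ at α = 0.1

Answer: z = -1.3044, fail to reject H₀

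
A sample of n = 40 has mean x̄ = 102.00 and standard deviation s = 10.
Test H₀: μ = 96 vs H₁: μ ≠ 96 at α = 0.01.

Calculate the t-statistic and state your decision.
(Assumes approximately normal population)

df = n - 1 = 39
SE = s/√n = 10/√40 = 1.5811
t = (x̄ - μ₀)/SE = (102.00 - 96)/1.5811 = 3.7948
Critical value: t_{0.005,39} = ±2.708
p-value ≈ 0.0005
Decision: reject H₀

Answer: t = 3.7948, reject H₀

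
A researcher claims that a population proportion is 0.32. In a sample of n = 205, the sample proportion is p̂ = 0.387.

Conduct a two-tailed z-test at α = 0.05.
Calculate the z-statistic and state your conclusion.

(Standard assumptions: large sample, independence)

H₀: p = 0.32, H₁: p ≠ 0.32
Standard error: SE = √(p₀(1-p₀)/n) = √(0.32×0.68/205) = 0.032580
z-statistic: z = (p̂ - p₀)/SE = (0.387 - 0.32)/0.032580 = 2.0565
Critical value: z_0.025 = ±1.960
p-value = 0.0397
Decision: reject H₀ at α = 0.05

Answer: z = 2.0565, reject H₀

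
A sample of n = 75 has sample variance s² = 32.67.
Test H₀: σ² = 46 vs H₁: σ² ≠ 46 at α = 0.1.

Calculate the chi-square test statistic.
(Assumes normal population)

df = n - 1 = 74
χ² = (n-1)s²/σ₀² = 74×32.67/46 = 52.5561
Critical values: χ²_{0.95,74} = 55.189, χ²_{0.05,74} = 95.081
Rejection region: χ² < 55.189 or χ² > 95.081
Decision: reject H₀

Answer: χ² = 52.5561, reject H₀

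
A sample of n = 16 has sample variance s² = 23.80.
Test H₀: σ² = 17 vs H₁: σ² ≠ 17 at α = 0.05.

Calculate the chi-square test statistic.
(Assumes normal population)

Answer: χ² = 21.0000, fail to reject H₀

Derivation:
df = n - 1 = 15
χ² = (n-1)s²/σ₀² = 15×23.80/17 = 21.0000
Critical values: χ²_{0.975,15} = 6.262, χ²_{0.025,15} = 27.488
Rejection region: χ² < 6.262 or χ² > 27.488
Decision: fail to reject H₀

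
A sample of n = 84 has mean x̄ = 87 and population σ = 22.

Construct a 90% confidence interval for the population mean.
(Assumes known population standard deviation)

Confidence level: 90%, α = 0.1
z_0.05 = 1.645
SE = σ/√n = 22/√84 = 2.4004
Margin of error = 1.645 × 2.4004 = 3.9487
CI: x̄ ± margin = 87 ± 3.9487
CI: (83.0513, 90.9487)

Answer: (83.0513, 90.9487)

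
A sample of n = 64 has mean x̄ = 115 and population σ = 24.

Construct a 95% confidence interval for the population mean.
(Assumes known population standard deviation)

Confidence level: 95%, α = 0.05
z_0.025 = 1.960
SE = σ/√n = 24/√64 = 3.0000
Margin of error = 1.960 × 3.0000 = 5.8800
CI: x̄ ± margin = 115 ± 5.8800
CI: (109.1200, 120.8800)

Answer: (109.1200, 120.8800)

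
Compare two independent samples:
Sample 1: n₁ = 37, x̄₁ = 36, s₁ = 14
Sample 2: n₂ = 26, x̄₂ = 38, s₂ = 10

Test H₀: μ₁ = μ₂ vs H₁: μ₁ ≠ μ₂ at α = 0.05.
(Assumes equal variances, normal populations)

Answer: t = -0.6244, fail to reject H₀

Derivation:
Pooled variance: s²_p = [36×14² + 25×10²]/(61) = 156.6557
s_p = 12.5162
SE = s_p×√(1/n₁ + 1/n₂) = 12.5162×√(1/37 + 1/26) = 3.2030
t = (x̄₁ - x̄₂)/SE = (36 - 38)/3.2030 = -0.6244
df = 61, t-critical = ±2.000
Decision: fail to reject H₀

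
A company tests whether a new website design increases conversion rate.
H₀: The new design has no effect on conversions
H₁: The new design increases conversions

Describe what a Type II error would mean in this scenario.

Type I error: rejecting H₀ when it is actually true (false positive).
Type II error: failing to reject H₀ when H₁ is actually true (false negative).

Answer: Keeping the old design when the new one would have increased conversions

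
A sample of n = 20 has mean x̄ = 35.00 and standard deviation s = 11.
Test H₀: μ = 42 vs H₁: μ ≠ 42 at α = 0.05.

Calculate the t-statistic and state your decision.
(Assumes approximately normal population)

df = n - 1 = 19
SE = s/√n = 11/√20 = 2.4597
t = (x̄ - μ₀)/SE = (35.00 - 42)/2.4597 = -2.8459
Critical value: t_{0.025,19} = ±2.093
p-value ≈ 0.0103
Decision: reject H₀

Answer: t = -2.8459, reject H₀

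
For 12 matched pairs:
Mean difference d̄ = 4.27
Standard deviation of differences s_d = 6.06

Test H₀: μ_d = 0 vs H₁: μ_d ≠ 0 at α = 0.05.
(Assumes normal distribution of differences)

df = n - 1 = 11
SE = s_d/√n = 6.06/√12 = 1.7494
t = d̄/SE = 4.27/1.7494 = 2.4408
Critical value: t_{0.025,11} = ±2.201
p-value ≈ 0.0328
Decision: reject H₀

Answer: t = 2.4408, reject H₀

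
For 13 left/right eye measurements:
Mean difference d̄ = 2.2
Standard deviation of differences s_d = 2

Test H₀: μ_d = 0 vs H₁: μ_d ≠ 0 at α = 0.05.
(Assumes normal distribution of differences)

Answer: t = 3.9661, reject H₀

Derivation:
df = n - 1 = 12
SE = s_d/√n = 2/√13 = 0.5547
t = d̄/SE = 2.2/0.5547 = 3.9661
Critical value: t_{0.025,12} = ±2.179
p-value ≈ 0.0019
Decision: reject H₀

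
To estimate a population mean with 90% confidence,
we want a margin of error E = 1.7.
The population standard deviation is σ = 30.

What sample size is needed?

Answer: n = 843

Derivation:
z_0.05 = 1.645
n = (z×σ/E)² = (1.645×30/1.7)²
n = 842.7067
Round up: n = 843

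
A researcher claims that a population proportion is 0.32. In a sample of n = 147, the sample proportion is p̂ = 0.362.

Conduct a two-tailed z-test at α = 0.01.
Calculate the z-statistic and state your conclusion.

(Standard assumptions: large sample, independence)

Answer: z = 1.0916, fail to reject H₀

Derivation:
H₀: p = 0.32, H₁: p ≠ 0.32
Standard error: SE = √(p₀(1-p₀)/n) = √(0.32×0.68/147) = 0.038474
z-statistic: z = (p̂ - p₀)/SE = (0.362 - 0.32)/0.038474 = 1.0916
Critical value: z_0.005 = ±2.576
p-value = 0.2750
Decision: fail to reject H₀ at α = 0.01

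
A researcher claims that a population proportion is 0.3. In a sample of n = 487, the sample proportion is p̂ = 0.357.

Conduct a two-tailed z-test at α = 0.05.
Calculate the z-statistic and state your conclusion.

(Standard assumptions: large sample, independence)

H₀: p = 0.3, H₁: p ≠ 0.3
Standard error: SE = √(p₀(1-p₀)/n) = √(0.3×0.7/487) = 0.020766
z-statistic: z = (p̂ - p₀)/SE = (0.357 - 0.3)/0.020766 = 2.7449
Critical value: z_0.025 = ±1.960
p-value = 0.0061
Decision: reject H₀ at α = 0.05

Answer: z = 2.7449, reject H₀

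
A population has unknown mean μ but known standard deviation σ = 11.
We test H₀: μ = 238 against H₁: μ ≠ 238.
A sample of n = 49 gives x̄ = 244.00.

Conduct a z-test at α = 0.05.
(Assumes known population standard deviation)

Answer: z = 3.8183, reject H₀

Derivation:
Standard error: SE = σ/√n = 11/√49 = 1.5714
z-statistic: z = (x̄ - μ₀)/SE = (244.00 - 238)/1.5714 = 3.8183
Critical value: ±1.960
p-value = 0.0001
Decision: reject H₀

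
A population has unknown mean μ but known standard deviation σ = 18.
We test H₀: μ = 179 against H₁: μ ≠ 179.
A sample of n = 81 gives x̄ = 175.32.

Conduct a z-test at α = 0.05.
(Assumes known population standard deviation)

Standard error: SE = σ/√n = 18/√81 = 2.0000
z-statistic: z = (x̄ - μ₀)/SE = (175.32 - 179)/2.0000 = -1.8400
Critical value: ±1.960
p-value = 0.0658
Decision: fail to reject H₀

Answer: z = -1.8400, fail to reject H₀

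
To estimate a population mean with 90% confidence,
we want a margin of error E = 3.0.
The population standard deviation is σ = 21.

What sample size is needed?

z_0.05 = 1.645
n = (z×σ/E)² = (1.645×21/3.0)²
n = 132.5952
Round up: n = 133

Answer: n = 133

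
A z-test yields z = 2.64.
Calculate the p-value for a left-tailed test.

For z = 2.64:
p = P(Z < 2.64) = Φ(2.64) = 0.9959

Answer: p-value ≈ 0.9959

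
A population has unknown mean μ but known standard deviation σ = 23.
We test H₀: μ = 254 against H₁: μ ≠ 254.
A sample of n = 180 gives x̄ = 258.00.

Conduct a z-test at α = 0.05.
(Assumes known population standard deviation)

Answer: z = 2.3333, reject H₀

Derivation:
Standard error: SE = σ/√n = 23/√180 = 1.7143
z-statistic: z = (x̄ - μ₀)/SE = (258.00 - 254)/1.7143 = 2.3333
Critical value: ±1.960
p-value = 0.0196
Decision: reject H₀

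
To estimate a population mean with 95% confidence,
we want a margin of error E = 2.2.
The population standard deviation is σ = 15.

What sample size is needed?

Answer: n = 179

Derivation:
z_0.025 = 1.960
n = (z×σ/E)² = (1.960×15/2.2)²
n = 178.5868
Round up: n = 179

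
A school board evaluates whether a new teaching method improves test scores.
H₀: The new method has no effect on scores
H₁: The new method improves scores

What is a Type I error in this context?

Answer: Concluding the new method improves scores when it actually doesn't

Derivation:
Type I error: rejecting H₀ when it is actually true (false positive).
Type II error: failing to reject H₀ when H₁ is actually true (false negative).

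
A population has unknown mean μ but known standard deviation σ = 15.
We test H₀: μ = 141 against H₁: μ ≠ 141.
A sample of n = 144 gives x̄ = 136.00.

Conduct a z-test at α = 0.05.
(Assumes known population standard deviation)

Standard error: SE = σ/√n = 15/√144 = 1.2500
z-statistic: z = (x̄ - μ₀)/SE = (136.00 - 141)/1.2500 = -4.0000
Critical value: ±1.960
p-value = 0.0001
Decision: reject H₀

Answer: z = -4.0000, reject H₀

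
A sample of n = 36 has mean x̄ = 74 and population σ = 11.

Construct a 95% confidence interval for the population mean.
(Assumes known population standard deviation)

Confidence level: 95%, α = 0.05
z_0.025 = 1.960
SE = σ/√n = 11/√36 = 1.8333
Margin of error = 1.960 × 1.8333 = 3.5933
CI: x̄ ± margin = 74 ± 3.5933
CI: (70.4067, 77.5933)

Answer: (70.4067, 77.5933)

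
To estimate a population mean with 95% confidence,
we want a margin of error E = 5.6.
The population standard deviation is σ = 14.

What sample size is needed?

z_0.025 = 1.960
n = (z×σ/E)² = (1.960×14/5.6)²
n = 24.0100
Round up: n = 25

Answer: n = 25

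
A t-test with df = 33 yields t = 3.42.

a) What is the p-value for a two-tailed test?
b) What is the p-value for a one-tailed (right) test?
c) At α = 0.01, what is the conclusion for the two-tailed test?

Answer: a) 0.0017, b) 0.0008, c) reject H₀

Derivation:
Using t-distribution with df = 33:
a) Two-tailed: p = 2×P(T > 3.42) = 0.0017
b) One-tailed: p = P(T > 3.42) = 0.0008
c) 0.0017 < 0.01, reject H₀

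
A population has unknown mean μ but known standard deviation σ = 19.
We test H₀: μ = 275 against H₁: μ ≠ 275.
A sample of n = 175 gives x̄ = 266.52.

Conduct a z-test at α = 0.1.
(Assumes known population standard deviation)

Answer: z = -5.9041, reject H₀

Derivation:
Standard error: SE = σ/√n = 19/√175 = 1.4363
z-statistic: z = (x̄ - μ₀)/SE = (266.52 - 275)/1.4363 = -5.9041
Critical value: ±1.645
p-value < 0.0001
Decision: reject H₀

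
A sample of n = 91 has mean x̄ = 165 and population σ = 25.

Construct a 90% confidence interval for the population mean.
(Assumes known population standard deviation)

Confidence level: 90%, α = 0.1
z_0.05 = 1.645
SE = σ/√n = 25/√91 = 2.6207
Margin of error = 1.645 × 2.6207 = 4.3111
CI: x̄ ± margin = 165 ± 4.3111
CI: (160.6889, 169.3111)

Answer: (160.6889, 169.3111)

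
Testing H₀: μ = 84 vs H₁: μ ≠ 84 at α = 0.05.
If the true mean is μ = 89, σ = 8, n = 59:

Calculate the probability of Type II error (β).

Answer: β ≈ 0.0023

Derivation:
SE = σ/√n = 8/√59 = 1.0415
Critical values: μ₀ ± z_0.025×SE = 84 ± 1.960×1.0415
Acceptance region: (81.9587, 86.0413)
Under H₁ (μ = 89): z_high = (86.0413 - 89)/1.0415 = -2.8408, z_low = (81.9587 - 89)/1.0415 = -6.7607
β = P(not reject | H₁) = Φ(-2.8408) - Φ(-6.7607) ≈ 0.0023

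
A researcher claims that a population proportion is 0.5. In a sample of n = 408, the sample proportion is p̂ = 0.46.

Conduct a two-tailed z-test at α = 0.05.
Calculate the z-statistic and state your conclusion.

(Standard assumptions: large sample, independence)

Answer: z = -1.6159, fail to reject H₀

Derivation:
H₀: p = 0.5, H₁: p ≠ 0.5
Standard error: SE = √(p₀(1-p₀)/n) = √(0.5×0.5/408) = 0.024754
z-statistic: z = (p̂ - p₀)/SE = (0.46 - 0.5)/0.024754 = -1.6159
Critical value: z_0.025 = ±1.960
p-value = 0.1061
Decision: fail to reject H₀ at α = 0.05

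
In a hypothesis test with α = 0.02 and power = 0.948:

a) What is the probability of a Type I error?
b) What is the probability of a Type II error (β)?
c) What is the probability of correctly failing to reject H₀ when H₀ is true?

Answer: a) 0.02, b) 0.052, c) 0.98

Derivation:
a) Type I error probability = α = 0.02
b) Power = P(reject H₀ | H₁ true) = 1 - β = 0.948, so Type II error probability = β = 1 - Power = 0.052
c) P(fail to reject H₀ | H₀ true) = 1 - α = 0.98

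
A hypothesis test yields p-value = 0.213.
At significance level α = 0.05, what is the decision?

Compare p-value to α:
0.213 ≥ 0.05
Decision: fail to reject H₀

Answer: fail to reject H₀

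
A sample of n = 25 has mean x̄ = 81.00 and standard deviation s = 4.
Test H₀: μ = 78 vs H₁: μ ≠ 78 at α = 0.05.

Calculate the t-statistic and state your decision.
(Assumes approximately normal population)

Answer: t = 3.7500, reject H₀

Derivation:
df = n - 1 = 24
SE = s/√n = 4/√25 = 0.8000
t = (x̄ - μ₀)/SE = (81.00 - 78)/0.8000 = 3.7500
Critical value: t_{0.025,24} = ±2.064
p-value ≈ 0.0010
Decision: reject H₀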